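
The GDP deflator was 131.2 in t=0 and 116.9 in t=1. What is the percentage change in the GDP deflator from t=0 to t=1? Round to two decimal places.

-10.90%

Change = (116.9 − 131.2) / 131.2 × 100
       = -14.3 / 131.2 × 100 = -10.8994%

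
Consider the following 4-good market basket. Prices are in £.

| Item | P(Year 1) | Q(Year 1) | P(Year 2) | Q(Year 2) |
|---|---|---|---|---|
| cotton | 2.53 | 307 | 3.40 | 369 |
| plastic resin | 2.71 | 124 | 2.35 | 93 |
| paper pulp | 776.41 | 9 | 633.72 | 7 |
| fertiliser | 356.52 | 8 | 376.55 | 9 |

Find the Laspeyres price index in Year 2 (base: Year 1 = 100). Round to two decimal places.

91.77

Laspeyres price index uses base-period quantities as weights.
ΣP(Year 2)·Q(Year 1) = 3.40×307 + 2.35×124 + 633.72×9 + 376.55×8 = 1043.8 + 291.4 + 5703.48 + 3012.4 = 10051.08
ΣP(Year 1)·Q(Year 1) = 2.53×307 + 2.71×124 + 776.41×9 + 356.52×8 = 776.71 + 336.04 + 6987.69 + 2852.16 = 10952.6
Index = 10051.08 / 10952.6 × 100 = 91.7689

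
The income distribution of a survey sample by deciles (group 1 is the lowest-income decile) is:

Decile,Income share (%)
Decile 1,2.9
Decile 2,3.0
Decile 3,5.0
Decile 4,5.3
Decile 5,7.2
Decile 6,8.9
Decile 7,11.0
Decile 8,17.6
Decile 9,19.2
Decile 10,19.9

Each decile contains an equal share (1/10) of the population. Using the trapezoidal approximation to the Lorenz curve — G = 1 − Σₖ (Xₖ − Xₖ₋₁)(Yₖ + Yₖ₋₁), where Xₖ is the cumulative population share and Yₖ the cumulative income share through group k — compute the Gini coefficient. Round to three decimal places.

0.348

Cumulative income shares Yₖ: 0.0290, 0.0590, 0.1090, 0.1620, 0.2340, 0.3230, 0.4330, 0.6090, 0.8010, 1.0000
Σ (Xₖ−Xₖ₋₁)(Yₖ+Yₖ₋₁) = (1/10)(0.0290+0.0000) + (1/10)(0.0590+0.0290) + (1/10)(0.1090+0.0590) + (1/10)(0.1620+0.1090) + (1/10)(0.2340+0.1620) + (1/10)(0.3230+0.2340) + (1/10)(0.4330+0.3230) + (1/10)(0.6090+0.4330) + (1/10)(0.8010+0.6090) + (1/10)(1.0000+0.8010)
  = 0.0029 + 0.0088 + 0.0168 + 0.0271 + 0.0396 + 0.0557 + 0.0756 + 0.1042 + 0.1410 + 0.1801 = 0.6518
G = 1 − 0.6518 = 0.3482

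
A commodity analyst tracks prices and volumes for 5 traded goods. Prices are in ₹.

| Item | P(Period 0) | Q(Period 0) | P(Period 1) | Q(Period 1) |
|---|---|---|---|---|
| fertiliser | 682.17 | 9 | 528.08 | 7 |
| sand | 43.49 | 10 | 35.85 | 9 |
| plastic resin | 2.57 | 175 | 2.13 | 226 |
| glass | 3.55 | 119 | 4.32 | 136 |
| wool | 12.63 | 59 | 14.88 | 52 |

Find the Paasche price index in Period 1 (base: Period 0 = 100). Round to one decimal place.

Paasche price index uses current-period quantities as weights.
ΣP(Period 1)·Q(Period 1) = 528.08×7 + 35.85×9 + 2.13×226 + 4.32×136 + 14.88×52 = 3696.56 + 322.65 + 481.38 + 587.52 + 773.76 = 5861.87
ΣP(Period 0)·Q(Period 1) = 682.17×7 + 43.49×9 + 2.57×226 + 3.55×136 + 12.63×52 = 4775.19 + 391.41 + 580.82 + 482.8 + 656.76 = 6886.98
Index = 5861.87 / 6886.98 × 100 = 85.1152

85.1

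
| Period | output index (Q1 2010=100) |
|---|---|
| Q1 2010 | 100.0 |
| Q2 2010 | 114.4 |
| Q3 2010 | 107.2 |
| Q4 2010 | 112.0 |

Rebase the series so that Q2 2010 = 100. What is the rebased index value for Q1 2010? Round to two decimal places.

87.41

Rebased(Q1 2010) = 100.0 / 114.4 × 100 = 87.4126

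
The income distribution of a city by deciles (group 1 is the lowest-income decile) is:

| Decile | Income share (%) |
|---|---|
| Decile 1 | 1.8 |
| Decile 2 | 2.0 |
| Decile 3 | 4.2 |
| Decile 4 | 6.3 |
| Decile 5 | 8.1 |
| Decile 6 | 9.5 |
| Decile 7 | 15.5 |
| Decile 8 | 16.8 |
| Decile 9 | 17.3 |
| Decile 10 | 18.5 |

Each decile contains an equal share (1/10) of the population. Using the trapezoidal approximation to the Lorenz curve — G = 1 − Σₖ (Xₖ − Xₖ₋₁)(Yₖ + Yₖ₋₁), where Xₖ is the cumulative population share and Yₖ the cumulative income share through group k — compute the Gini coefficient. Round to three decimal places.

Cumulative income shares Yₖ: 0.0180, 0.0380, 0.0800, 0.1430, 0.2240, 0.3190, 0.4740, 0.6420, 0.8150, 1.0000
Σ (Xₖ−Xₖ₋₁)(Yₖ+Yₖ₋₁) = (1/10)(0.0180+0.0000) + (1/10)(0.0380+0.0180) + (1/10)(0.0800+0.0380) + (1/10)(0.1430+0.0800) + (1/10)(0.2240+0.1430) + (1/10)(0.3190+0.2240) + (1/10)(0.4740+0.3190) + (1/10)(0.6420+0.4740) + (1/10)(0.8150+0.6420) + (1/10)(1.0000+0.8150)
  = 0.0018 + 0.0056 + 0.0118 + 0.0223 + 0.0367 + 0.0543 + 0.0793 + 0.1116 + 0.1457 + 0.1815 = 0.6506
G = 1 − 0.6506 = 0.3494

0.349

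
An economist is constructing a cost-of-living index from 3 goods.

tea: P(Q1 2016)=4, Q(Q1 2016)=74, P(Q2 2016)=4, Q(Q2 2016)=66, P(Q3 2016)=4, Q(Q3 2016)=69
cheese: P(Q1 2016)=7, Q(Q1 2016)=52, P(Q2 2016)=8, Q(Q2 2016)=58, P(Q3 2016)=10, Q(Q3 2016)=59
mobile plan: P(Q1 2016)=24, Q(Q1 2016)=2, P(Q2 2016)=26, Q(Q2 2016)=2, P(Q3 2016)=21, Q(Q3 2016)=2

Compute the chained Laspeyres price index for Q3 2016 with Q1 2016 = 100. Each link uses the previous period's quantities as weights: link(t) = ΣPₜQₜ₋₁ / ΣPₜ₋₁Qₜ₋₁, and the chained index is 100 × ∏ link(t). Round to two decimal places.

Link Q1 2016→Q2 2016:
ΣP(Q2 2016)Q(Q1 2016) = 4×74 + 8×52 + 26×2 = 296 + 416 + 52 = 764
ΣP(Q1 2016)Q(Q1 2016) = 4×74 + 7×52 + 24×2 = 296 + 364 + 48 = 708
link = 764/708 = 1.079096
Link Q2 2016→Q3 2016:
ΣP(Q3 2016)Q(Q2 2016) = 4×66 + 10×58 + 21×2 = 264 + 580 + 42 = 886
ΣP(Q2 2016)Q(Q2 2016) = 4×66 + 8×58 + 26×2 = 264 + 464 + 52 = 780
link = 886/780 = 1.135897
Chained index = 100 × 1.079096 × 1.135897 = 122.5742

122.57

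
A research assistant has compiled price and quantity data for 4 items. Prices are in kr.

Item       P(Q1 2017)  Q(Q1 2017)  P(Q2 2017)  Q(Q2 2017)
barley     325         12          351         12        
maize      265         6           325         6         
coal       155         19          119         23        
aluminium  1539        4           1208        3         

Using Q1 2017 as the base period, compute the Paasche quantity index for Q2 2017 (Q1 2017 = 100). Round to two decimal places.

Paasche quantity index uses current-period prices as weights.
ΣP(Q2 2017)·Q(Q2 2017) = 351×12 + 325×6 + 119×23 + 1208×3 = 4212 + 1950 + 2737 + 3624 = 12523
ΣP(Q2 2017)·Q(Q1 2017) = 351×12 + 325×6 + 119×19 + 1208×4 = 4212 + 1950 + 2261 + 4832 = 13255
Index = 12523 / 13255 × 100 = 94.4776

94.48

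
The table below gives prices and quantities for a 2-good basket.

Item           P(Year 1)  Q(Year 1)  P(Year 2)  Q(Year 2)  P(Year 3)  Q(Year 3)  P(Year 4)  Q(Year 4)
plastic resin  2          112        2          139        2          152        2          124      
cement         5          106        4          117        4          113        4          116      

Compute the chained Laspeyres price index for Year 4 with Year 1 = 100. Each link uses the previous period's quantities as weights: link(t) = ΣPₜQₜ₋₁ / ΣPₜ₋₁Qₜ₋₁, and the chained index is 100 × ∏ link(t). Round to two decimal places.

Link Year 1→Year 2:
ΣP(Year 2)Q(Year 1) = 2×112 + 4×106 = 224 + 424 = 648
ΣP(Year 1)Q(Year 1) = 2×112 + 5×106 = 224 + 530 = 754
link = 648/754 = 0.859416
Link Year 2→Year 3:
ΣP(Year 3)Q(Year 2) = 2×139 + 4×117 = 278 + 468 = 746
ΣP(Year 2)Q(Year 2) = 2×139 + 4×117 = 278 + 468 = 746
link = 746/746 = 1.000000
Link Year 3→Year 4:
ΣP(Year 4)Q(Year 3) = 2×152 + 4×113 = 304 + 452 = 756
ΣP(Year 3)Q(Year 3) = 2×152 + 4×113 = 304 + 452 = 756
link = 756/756 = 1.000000
Chained index = 100 × 0.859416 × 1.000000 × 1.000000 = 85.9416

85.94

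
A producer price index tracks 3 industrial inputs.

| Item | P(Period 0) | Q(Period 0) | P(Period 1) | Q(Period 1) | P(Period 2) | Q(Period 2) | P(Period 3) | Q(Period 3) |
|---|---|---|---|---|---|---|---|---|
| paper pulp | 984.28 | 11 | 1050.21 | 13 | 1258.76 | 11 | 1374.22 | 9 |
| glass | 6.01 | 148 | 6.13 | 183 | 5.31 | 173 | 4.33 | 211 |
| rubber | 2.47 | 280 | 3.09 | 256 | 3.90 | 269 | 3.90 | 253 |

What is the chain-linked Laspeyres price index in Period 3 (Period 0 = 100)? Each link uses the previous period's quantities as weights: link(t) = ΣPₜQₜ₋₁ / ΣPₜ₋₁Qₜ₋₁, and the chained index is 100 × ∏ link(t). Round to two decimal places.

Link Period 0→Period 1:
ΣP(Period 1)Q(Period 0) = 1050.21×11 + 6.13×148 + 3.09×280 = 11552.31 + 907.24 + 865.2 = 13324.75
ΣP(Period 0)Q(Period 0) = 984.28×11 + 6.01×148 + 2.47×280 = 10827.08 + 889.48 + 691.6 = 12408.16
link = 13324.75/12408.16 = 1.073870
Link Period 1→Period 2:
ΣP(Period 2)Q(Period 1) = 1258.76×13 + 5.31×183 + 3.90×256 = 16363.88 + 971.73 + 998.4 = 18334.01
ΣP(Period 1)Q(Period 1) = 1050.21×13 + 6.13×183 + 3.09×256 = 13652.73 + 1121.79 + 791.04 = 15565.56
link = 18334.01/15565.56 = 1.177857
Link Period 2→Period 3:
ΣP(Period 3)Q(Period 2) = 1374.22×11 + 4.33×173 + 3.90×269 = 15116.42 + 749.09 + 1049.1 = 16914.61
ΣP(Period 2)Q(Period 2) = 1258.76×11 + 5.31×173 + 3.90×269 = 13846.36 + 918.63 + 1049.1 = 15814.09
link = 16914.61/15814.09 = 1.069591
Chained index = 100 × 1.073870 × 1.177857 × 1.069591 = 135.2889

135.29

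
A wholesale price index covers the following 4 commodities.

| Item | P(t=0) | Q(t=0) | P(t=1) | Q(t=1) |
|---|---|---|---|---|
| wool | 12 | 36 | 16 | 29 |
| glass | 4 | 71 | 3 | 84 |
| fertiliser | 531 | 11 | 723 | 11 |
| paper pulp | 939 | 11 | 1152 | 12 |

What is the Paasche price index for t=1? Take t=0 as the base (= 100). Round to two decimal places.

Paasche price index uses current-period quantities as weights.
ΣP(t=1)·Q(t=1) = 16×29 + 3×84 + 723×11 + 1152×12 = 464 + 252 + 7953 + 13824 = 22493
ΣP(t=0)·Q(t=1) = 12×29 + 4×84 + 531×11 + 939×12 = 348 + 336 + 5841 + 11268 = 17793
Index = 22493 / 17793 × 100 = 126.4149

126.41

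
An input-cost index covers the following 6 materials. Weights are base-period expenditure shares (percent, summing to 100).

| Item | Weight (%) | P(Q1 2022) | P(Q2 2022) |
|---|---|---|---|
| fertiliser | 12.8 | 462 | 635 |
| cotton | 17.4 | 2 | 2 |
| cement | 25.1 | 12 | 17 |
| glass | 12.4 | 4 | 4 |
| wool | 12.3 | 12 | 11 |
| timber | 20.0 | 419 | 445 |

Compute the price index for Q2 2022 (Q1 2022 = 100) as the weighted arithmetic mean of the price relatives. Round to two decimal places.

fertiliser: 12.8 × (635/462) = 12.8 × 1.374459 = 17.5931
cotton: 17.4 × (2/2) = 17.4 × 1.000000 = 17.4000
cement: 25.1 × (17/12) = 25.1 × 1.416667 = 35.5583
glass: 12.4 × (4/4) = 12.4 × 1.000000 = 12.4000
wool: 12.3 × (11/12) = 12.3 × 0.916667 = 11.2750
timber: 20.0 × (445/419) = 20.0 × 1.062053 = 21.2411
Index = Σ wᵢ·(p₁ᵢ/p₀ᵢ) = 17.5931 + 17.4000 + 35.5583 + 12.4000 + 11.2750 + 21.2411 = 115.4675

115.47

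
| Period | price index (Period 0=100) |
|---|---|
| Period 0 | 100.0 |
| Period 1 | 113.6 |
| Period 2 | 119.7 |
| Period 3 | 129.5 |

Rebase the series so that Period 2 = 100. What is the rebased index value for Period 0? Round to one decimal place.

Rebased(Period 0) = 100.0 / 119.7 × 100 = 83.5422

83.5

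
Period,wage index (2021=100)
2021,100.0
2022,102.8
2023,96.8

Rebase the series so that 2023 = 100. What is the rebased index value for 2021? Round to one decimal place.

103.3

Rebased(2021) = 100.0 / 96.8 × 100 = 103.3058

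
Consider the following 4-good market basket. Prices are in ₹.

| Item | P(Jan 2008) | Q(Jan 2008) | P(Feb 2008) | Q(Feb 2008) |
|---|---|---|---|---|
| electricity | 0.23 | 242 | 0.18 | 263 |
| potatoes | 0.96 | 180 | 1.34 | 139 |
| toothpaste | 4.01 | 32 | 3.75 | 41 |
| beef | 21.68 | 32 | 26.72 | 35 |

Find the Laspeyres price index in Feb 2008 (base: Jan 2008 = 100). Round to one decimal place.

Laspeyres price index uses base-period quantities as weights.
ΣP(Feb 2008)·Q(Jan 2008) = 0.18×242 + 1.34×180 + 3.75×32 + 26.72×32 = 43.56 + 241.2 + 120 + 855.04 = 1259.8
ΣP(Jan 2008)·Q(Jan 2008) = 0.23×242 + 0.96×180 + 4.01×32 + 21.68×32 = 55.66 + 172.8 + 128.32 + 693.76 = 1050.54
Index = 1259.8 / 1050.54 × 100 = 119.9193

119.9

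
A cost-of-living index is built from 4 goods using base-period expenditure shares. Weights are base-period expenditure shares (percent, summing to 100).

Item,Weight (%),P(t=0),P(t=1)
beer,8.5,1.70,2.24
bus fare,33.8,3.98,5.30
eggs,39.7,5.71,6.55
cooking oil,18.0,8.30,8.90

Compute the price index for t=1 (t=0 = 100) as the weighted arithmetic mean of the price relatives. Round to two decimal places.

121.05

beer: 8.5 × (2.24/1.70) = 8.5 × 1.317647 = 11.2000
bus fare: 33.8 × (5.30/3.98) = 33.8 × 1.331658 = 45.0101
eggs: 39.7 × (6.55/5.71) = 39.7 × 1.147110 = 45.5403
cooking oil: 18.0 × (8.90/8.30) = 18.0 × 1.072289 = 19.3012
Index = Σ wᵢ·(p₁ᵢ/p₀ᵢ) = 11.2000 + 45.0101 + 45.5403 + 19.3012 = 121.0515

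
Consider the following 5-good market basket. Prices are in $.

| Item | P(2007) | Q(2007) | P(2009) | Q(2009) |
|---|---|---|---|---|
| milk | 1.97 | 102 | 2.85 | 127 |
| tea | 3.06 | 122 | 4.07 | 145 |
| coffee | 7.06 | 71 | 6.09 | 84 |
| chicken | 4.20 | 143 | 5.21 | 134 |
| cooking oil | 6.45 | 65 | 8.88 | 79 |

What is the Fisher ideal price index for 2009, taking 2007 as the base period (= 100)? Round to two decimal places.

121.34

Laspeyres component (base-period weights):
ΣP(2009)Q(2007) = 2.85×102 + 4.07×122 + 6.09×71 + 5.21×143 + 8.88×65 = 290.7 + 496.54 + 432.39 + 745.03 + 577.2 = 2541.86
ΣP(2007)Q(2007) = 1.97×102 + 3.06×122 + 7.06×71 + 4.20×143 + 6.45×65 = 200.94 + 373.32 + 501.26 + 600.6 + 419.25 = 2095.37
L = 2541.86 / 2095.37 × 100 = 121.3084
Paasche component (current-period weights):
ΣP(2009)Q(2009) = 2.85×127 + 4.07×145 + 6.09×84 + 5.21×134 + 8.88×79 = 361.95 + 590.15 + 511.56 + 698.14 + 701.52 = 2863.32
ΣP(2007)Q(2009) = 1.97×127 + 3.06×145 + 7.06×84 + 4.20×134 + 6.45×79 = 250.19 + 443.7 + 593.04 + 562.8 + 509.55 = 2359.28
P = 2863.32 / 2359.28 × 100 = 121.3641
Fisher = √(L × P) = √(121.3084 × 121.3641) = 121.3363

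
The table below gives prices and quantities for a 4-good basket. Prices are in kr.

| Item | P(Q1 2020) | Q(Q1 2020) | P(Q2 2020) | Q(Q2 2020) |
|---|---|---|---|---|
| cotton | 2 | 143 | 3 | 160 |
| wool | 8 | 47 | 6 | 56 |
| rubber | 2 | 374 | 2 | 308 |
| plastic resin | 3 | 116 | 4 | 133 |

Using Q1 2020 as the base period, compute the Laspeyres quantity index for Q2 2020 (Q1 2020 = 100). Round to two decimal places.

Laspeyres quantity index uses base-period prices as weights.
ΣP(Q1 2020)·Q(Q2 2020) = 2×160 + 8×56 + 2×308 + 3×133 = 320 + 448 + 616 + 399 = 1783
ΣP(Q1 2020)·Q(Q1 2020) = 2×143 + 8×47 + 2×374 + 3×116 = 286 + 376 + 748 + 348 = 1758
Index = 1783 / 1758 × 100 = 101.4221

101.42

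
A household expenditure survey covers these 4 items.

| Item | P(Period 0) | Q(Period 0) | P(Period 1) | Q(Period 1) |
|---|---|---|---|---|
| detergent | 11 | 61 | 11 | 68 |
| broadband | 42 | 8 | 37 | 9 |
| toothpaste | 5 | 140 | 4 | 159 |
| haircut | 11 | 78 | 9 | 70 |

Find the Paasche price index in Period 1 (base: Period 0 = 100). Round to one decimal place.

87.2

Paasche price index uses current-period quantities as weights.
ΣP(Period 1)·Q(Period 1) = 11×68 + 37×9 + 4×159 + 9×70 = 748 + 333 + 636 + 630 = 2347
ΣP(Period 0)·Q(Period 1) = 11×68 + 42×9 + 5×159 + 11×70 = 748 + 378 + 795 + 770 = 2691
Index = 2347 / 2691 × 100 = 87.2166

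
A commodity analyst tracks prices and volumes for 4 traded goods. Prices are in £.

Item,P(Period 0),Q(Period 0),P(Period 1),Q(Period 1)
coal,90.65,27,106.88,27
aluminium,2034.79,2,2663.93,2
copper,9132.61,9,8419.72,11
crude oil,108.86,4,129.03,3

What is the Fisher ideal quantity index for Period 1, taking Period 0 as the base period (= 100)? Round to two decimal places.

Laspeyres component (base-period weights):
ΣP(Period 0)Q(Period 1) = 90.65×27 + 2034.79×2 + 9132.61×11 + 108.86×3 = 2447.55 + 4069.58 + 100458.71 + 326.58 = 107302.42
ΣP(Period 0)Q(Period 0) = 90.65×27 + 2034.79×2 + 9132.61×9 + 108.86×4 = 2447.55 + 4069.58 + 82193.49 + 435.44 = 89146.06
L = 107302.42 / 89146.06 × 100 = 120.3670
Paasche component (current-period weights):
ΣP(Period 1)Q(Period 1) = 106.88×27 + 2663.93×2 + 8419.72×11 + 129.03×3 = 2885.76 + 5327.86 + 92616.92 + 387.09 = 101217.63
ΣP(Period 1)Q(Period 0) = 106.88×27 + 2663.93×2 + 8419.72×9 + 129.03×4 = 2885.76 + 5327.86 + 75777.48 + 516.12 = 84507.22
P = 101217.63 / 84507.22 × 100 = 119.7739
Fisher = √(L × P) = √(120.3670 × 119.7739) = 120.0701

120.07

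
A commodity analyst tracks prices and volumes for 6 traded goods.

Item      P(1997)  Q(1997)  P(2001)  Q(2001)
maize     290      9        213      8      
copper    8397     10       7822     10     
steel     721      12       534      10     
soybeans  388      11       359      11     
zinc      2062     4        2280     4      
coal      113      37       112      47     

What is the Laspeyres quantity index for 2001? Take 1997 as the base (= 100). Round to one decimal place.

99.5

Laspeyres quantity index uses base-period prices as weights.
ΣP(1997)·Q(2001) = 290×8 + 8397×10 + 721×10 + 388×11 + 2062×4 + 113×47 = 2320 + 83970 + 7210 + 4268 + 8248 + 5311 = 111327
ΣP(1997)·Q(1997) = 290×9 + 8397×10 + 721×12 + 388×11 + 2062×4 + 113×37 = 2610 + 83970 + 8652 + 4268 + 8248 + 4181 = 111929
Index = 111327 / 111929 × 100 = 99.4622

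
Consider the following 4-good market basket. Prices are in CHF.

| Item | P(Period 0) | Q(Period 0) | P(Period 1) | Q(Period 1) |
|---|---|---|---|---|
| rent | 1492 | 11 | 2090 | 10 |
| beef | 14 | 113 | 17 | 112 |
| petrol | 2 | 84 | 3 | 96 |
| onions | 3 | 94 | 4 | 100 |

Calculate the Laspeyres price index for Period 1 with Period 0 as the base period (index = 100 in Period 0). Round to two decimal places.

Laspeyres price index uses base-period quantities as weights.
ΣP(Period 1)·Q(Period 0) = 2090×11 + 17×113 + 3×84 + 4×94 = 22990 + 1921 + 252 + 376 = 25539
ΣP(Period 0)·Q(Period 0) = 1492×11 + 14×113 + 2×84 + 3×94 = 16412 + 1582 + 168 + 282 = 18444
Index = 25539 / 18444 × 100 = 138.4678

138.47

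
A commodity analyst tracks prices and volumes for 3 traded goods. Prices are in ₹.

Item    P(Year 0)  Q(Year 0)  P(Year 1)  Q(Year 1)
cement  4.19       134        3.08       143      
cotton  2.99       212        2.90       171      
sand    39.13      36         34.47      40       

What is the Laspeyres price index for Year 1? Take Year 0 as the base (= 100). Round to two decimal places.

87.11

Laspeyres price index uses base-period quantities as weights.
ΣP(Year 1)·Q(Year 0) = 3.08×134 + 2.90×212 + 34.47×36 = 412.72 + 614.8 + 1240.92 = 2268.44
ΣP(Year 0)·Q(Year 0) = 4.19×134 + 2.99×212 + 39.13×36 = 561.46 + 633.88 + 1408.68 = 2604.02
Index = 2268.44 / 2604.02 × 100 = 87.1130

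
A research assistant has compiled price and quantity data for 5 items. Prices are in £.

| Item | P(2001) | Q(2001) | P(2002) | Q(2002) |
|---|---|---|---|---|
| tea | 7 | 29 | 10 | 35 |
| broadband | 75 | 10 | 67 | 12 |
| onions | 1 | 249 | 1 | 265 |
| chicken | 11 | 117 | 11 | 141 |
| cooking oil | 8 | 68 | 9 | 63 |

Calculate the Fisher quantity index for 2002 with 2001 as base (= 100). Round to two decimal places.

114.02

Laspeyres component (base-period weights):
ΣP(2001)Q(2002) = 7×35 + 75×12 + 1×265 + 11×141 + 8×63 = 245 + 900 + 265 + 1551 + 504 = 3465
ΣP(2001)Q(2001) = 7×29 + 75×10 + 1×249 + 11×117 + 8×68 = 203 + 750 + 249 + 1287 + 544 = 3033
L = 3465 / 3033 × 100 = 114.2433
Paasche component (current-period weights):
ΣP(2002)Q(2002) = 10×35 + 67×12 + 1×265 + 11×141 + 9×63 = 350 + 804 + 265 + 1551 + 567 = 3537
ΣP(2002)Q(2001) = 10×29 + 67×10 + 1×249 + 11×117 + 9×68 = 290 + 670 + 249 + 1287 + 612 = 3108
P = 3537 / 3108 × 100 = 113.8031
Fisher = √(L × P) = √(114.2433 × 113.8031) = 114.0230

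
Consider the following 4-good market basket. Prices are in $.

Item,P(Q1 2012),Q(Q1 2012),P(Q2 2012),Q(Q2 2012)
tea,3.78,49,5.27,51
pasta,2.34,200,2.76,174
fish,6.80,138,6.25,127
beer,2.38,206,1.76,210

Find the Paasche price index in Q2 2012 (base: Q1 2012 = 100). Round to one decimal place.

Paasche price index uses current-period quantities as weights.
ΣP(Q2 2012)·Q(Q2 2012) = 5.27×51 + 2.76×174 + 6.25×127 + 1.76×210 = 268.77 + 480.24 + 793.75 + 369.6 = 1912.36
ΣP(Q1 2012)·Q(Q2 2012) = 3.78×51 + 2.34×174 + 6.80×127 + 2.38×210 = 192.78 + 407.16 + 863.6 + 499.8 = 1963.34
Index = 1912.36 / 1963.34 × 100 = 97.4034

97.4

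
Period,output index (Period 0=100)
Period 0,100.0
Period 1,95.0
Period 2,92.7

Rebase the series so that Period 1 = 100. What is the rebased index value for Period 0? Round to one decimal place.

105.3

Rebased(Period 0) = 100.0 / 95.0 × 100 = 105.2632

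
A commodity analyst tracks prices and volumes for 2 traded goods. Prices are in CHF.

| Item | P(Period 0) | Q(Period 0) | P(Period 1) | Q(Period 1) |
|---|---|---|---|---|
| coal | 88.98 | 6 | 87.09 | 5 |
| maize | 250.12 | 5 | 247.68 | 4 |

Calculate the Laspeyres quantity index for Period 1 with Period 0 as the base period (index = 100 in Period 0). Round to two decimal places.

Laspeyres quantity index uses base-period prices as weights.
ΣP(Period 0)·Q(Period 1) = 88.98×5 + 250.12×4 = 444.9 + 1000.48 = 1445.38
ΣP(Period 0)·Q(Period 0) = 88.98×6 + 250.12×5 = 533.88 + 1250.6 = 1784.48
Index = 1445.38 / 1784.48 × 100 = 80.9973

81.00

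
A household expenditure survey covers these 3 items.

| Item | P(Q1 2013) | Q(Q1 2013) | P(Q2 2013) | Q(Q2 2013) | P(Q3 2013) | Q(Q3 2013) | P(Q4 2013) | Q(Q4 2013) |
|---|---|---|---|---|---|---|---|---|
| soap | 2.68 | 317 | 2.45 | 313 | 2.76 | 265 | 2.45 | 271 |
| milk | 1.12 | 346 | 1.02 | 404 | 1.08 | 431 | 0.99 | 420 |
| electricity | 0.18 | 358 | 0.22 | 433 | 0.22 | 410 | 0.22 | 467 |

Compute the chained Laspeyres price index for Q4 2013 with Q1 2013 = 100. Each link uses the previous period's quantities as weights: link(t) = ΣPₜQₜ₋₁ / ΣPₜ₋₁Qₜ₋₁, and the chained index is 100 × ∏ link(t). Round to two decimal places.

Link Q1 2013→Q2 2013:
ΣP(Q2 2013)Q(Q1 2013) = 2.45×317 + 1.02×346 + 0.22×358 = 776.65 + 352.92 + 78.76 = 1208.33
ΣP(Q1 2013)Q(Q1 2013) = 2.68×317 + 1.12×346 + 0.18×358 = 849.56 + 387.52 + 64.44 = 1301.52
link = 1208.33/1301.52 = 0.928399
Link Q2 2013→Q3 2013:
ΣP(Q3 2013)Q(Q2 2013) = 2.76×313 + 1.08×404 + 0.22×433 = 863.88 + 436.32 + 95.26 = 1395.46
ΣP(Q2 2013)Q(Q2 2013) = 2.45×313 + 1.02×404 + 0.22×433 = 766.85 + 412.08 + 95.26 = 1274.19
link = 1395.46/1274.19 = 1.095174
Link Q3 2013→Q4 2013:
ΣP(Q4 2013)Q(Q3 2013) = 2.45×265 + 0.99×431 + 0.22×410 = 649.25 + 426.69 + 90.2 = 1166.14
ΣP(Q3 2013)Q(Q3 2013) = 2.76×265 + 1.08×431 + 0.22×410 = 731.4 + 465.48 + 90.2 = 1287.08
link = 1166.14/1287.08 = 0.906035
Chained index = 100 × 0.928399 × 1.095174 × 0.906035 = 92.1219

92.12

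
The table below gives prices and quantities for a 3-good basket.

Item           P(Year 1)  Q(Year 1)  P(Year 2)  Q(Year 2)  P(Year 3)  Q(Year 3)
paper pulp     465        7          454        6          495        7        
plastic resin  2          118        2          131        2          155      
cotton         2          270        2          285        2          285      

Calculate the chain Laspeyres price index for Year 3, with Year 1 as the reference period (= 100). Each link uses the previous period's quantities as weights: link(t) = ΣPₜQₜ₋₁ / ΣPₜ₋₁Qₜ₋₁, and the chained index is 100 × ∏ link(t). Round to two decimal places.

104.88

Link Year 1→Year 2:
ΣP(Year 2)Q(Year 1) = 454×7 + 2×118 + 2×270 = 3178 + 236 + 540 = 3954
ΣP(Year 1)Q(Year 1) = 465×7 + 2×118 + 2×270 = 3255 + 236 + 540 = 4031
link = 3954/4031 = 0.980898
Link Year 2→Year 3:
ΣP(Year 3)Q(Year 2) = 495×6 + 2×131 + 2×285 = 2970 + 262 + 570 = 3802
ΣP(Year 2)Q(Year 2) = 454×6 + 2×131 + 2×285 = 2724 + 262 + 570 = 3556
link = 3802/3556 = 1.069179
Chained index = 100 × 0.980898 × 1.069179 = 104.8755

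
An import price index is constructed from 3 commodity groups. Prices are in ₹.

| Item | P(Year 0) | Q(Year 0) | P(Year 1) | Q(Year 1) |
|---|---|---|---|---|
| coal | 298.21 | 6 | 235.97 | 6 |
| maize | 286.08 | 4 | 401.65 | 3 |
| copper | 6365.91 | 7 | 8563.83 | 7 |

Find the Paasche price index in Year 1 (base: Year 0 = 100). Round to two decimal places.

132.53

Paasche price index uses current-period quantities as weights.
ΣP(Year 1)·Q(Year 1) = 235.97×6 + 401.65×3 + 8563.83×7 = 1415.82 + 1204.95 + 59946.81 = 62567.58
ΣP(Year 0)·Q(Year 1) = 298.21×6 + 286.08×3 + 6365.91×7 = 1789.26 + 858.24 + 44561.37 = 47208.87
Index = 62567.58 / 47208.87 × 100 = 132.5335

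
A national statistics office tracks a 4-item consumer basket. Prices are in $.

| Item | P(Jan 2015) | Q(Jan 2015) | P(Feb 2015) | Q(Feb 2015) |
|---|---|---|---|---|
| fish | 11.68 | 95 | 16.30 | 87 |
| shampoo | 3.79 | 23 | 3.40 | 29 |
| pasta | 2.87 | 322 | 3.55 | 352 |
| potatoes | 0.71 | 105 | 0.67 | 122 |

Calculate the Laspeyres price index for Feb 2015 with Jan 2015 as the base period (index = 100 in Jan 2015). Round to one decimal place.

Laspeyres price index uses base-period quantities as weights.
ΣP(Feb 2015)·Q(Jan 2015) = 16.30×95 + 3.40×23 + 3.55×322 + 0.67×105 = 1548.5 + 78.2 + 1143.1 + 70.35 = 2840.15
ΣP(Jan 2015)·Q(Jan 2015) = 11.68×95 + 3.79×23 + 2.87×322 + 0.71×105 = 1109.6 + 87.17 + 924.14 + 74.55 = 2195.46
Index = 2840.15 / 2195.46 × 100 = 129.3647

129.4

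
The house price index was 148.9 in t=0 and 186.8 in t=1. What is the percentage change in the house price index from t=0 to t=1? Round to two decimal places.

Change = (186.8 − 148.9) / 148.9 × 100
       = 37.9 / 148.9 × 100 = 25.4533%

25.45%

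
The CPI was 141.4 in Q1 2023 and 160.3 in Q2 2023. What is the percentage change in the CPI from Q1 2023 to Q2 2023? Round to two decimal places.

13.37%

Change = (160.3 − 141.4) / 141.4 × 100
       = 18.9 / 141.4 × 100 = 13.3663%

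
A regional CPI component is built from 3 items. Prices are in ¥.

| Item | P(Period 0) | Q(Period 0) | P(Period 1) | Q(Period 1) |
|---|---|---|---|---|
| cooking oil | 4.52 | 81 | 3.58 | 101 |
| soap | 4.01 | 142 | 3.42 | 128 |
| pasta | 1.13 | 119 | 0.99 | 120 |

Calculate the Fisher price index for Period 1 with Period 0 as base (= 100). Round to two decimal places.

83.28

Laspeyres component (base-period weights):
ΣP(Period 1)Q(Period 0) = 3.58×81 + 3.42×142 + 0.99×119 = 289.98 + 485.64 + 117.81 = 893.43
ΣP(Period 0)Q(Period 0) = 4.52×81 + 4.01×142 + 1.13×119 = 366.12 + 569.42 + 134.47 = 1070.01
L = 893.43 / 1070.01 × 100 = 83.4974
Paasche component (current-period weights):
ΣP(Period 1)Q(Period 1) = 3.58×101 + 3.42×128 + 0.99×120 = 361.58 + 437.76 + 118.8 = 918.14
ΣP(Period 0)Q(Period 1) = 4.52×101 + 4.01×128 + 1.13×120 = 456.52 + 513.28 + 135.6 = 1105.4
P = 918.14 / 1105.4 × 100 = 83.0595
Fisher = √(L × P) = √(83.4974 × 83.0595) = 83.2782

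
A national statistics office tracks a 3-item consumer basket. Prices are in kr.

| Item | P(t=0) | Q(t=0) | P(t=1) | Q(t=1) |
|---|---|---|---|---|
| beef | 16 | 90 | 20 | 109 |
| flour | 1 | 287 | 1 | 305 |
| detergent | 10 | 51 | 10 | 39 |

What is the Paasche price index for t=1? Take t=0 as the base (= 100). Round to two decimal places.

117.88

Paasche price index uses current-period quantities as weights.
ΣP(t=1)·Q(t=1) = 20×109 + 1×305 + 10×39 = 2180 + 305 + 390 = 2875
ΣP(t=0)·Q(t=1) = 16×109 + 1×305 + 10×39 = 1744 + 305 + 390 = 2439
Index = 2875 / 2439 × 100 = 117.8762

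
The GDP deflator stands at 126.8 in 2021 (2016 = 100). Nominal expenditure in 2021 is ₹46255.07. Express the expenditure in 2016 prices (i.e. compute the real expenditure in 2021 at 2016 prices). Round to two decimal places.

36478.76

Real = Nominal ÷ (Index/100) = 46255.07 ÷ (126.8/100)
     = 46255.07 ÷ 1.268 = 36478.7618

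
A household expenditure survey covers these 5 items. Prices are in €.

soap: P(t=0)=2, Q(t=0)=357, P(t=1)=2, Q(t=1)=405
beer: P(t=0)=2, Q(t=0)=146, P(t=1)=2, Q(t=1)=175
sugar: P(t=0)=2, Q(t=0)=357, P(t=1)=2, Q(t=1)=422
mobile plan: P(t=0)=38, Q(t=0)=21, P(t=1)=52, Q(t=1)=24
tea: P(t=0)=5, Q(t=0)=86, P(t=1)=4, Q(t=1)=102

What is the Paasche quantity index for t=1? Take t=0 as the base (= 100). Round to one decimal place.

Paasche quantity index uses current-period prices as weights.
ΣP(t=1)·Q(t=1) = 2×405 + 2×175 + 2×422 + 52×24 + 4×102 = 810 + 350 + 844 + 1248 + 408 = 3660
ΣP(t=1)·Q(t=0) = 2×357 + 2×146 + 2×357 + 52×21 + 4×86 = 714 + 292 + 714 + 1092 + 344 = 3156
Index = 3660 / 3156 × 100 = 115.9696

116.0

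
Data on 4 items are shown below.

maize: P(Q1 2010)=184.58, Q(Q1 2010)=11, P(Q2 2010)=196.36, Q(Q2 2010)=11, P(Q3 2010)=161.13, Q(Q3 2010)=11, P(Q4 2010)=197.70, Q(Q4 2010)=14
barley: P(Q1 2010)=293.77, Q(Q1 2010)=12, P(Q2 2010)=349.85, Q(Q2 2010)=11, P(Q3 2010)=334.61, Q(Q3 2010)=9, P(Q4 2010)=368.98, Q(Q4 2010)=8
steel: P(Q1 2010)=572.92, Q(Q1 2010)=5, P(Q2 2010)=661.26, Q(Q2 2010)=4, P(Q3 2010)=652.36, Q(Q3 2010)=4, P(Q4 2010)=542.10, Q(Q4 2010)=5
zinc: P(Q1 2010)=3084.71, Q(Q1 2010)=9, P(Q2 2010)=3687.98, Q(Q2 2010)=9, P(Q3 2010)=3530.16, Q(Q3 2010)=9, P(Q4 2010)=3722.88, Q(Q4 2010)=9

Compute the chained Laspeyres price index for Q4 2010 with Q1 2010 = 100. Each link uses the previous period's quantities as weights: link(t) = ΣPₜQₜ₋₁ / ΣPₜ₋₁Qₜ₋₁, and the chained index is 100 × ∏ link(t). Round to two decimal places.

118.52

Link Q1 2010→Q2 2010:
ΣP(Q2 2010)Q(Q1 2010) = 196.36×11 + 349.85×12 + 661.26×5 + 3687.98×9 = 2159.96 + 4198.2 + 3306.3 + 33191.82 = 42856.28
ΣP(Q1 2010)Q(Q1 2010) = 184.58×11 + 293.77×12 + 572.92×5 + 3084.71×9 = 2030.38 + 3525.24 + 2864.6 + 27762.39 = 36182.61
link = 42856.28/36182.61 = 1.184444
Link Q2 2010→Q3 2010:
ΣP(Q3 2010)Q(Q2 2010) = 161.13×11 + 334.61×11 + 652.36×4 + 3530.16×9 = 1772.43 + 3680.71 + 2609.44 + 31771.44 = 39834.02
ΣP(Q2 2010)Q(Q2 2010) = 196.36×11 + 349.85×11 + 661.26×4 + 3687.98×9 = 2159.96 + 3848.35 + 2645.04 + 33191.82 = 41845.17
link = 39834.02/41845.17 = 0.951938
Link Q3 2010→Q4 2010:
ΣP(Q4 2010)Q(Q3 2010) = 197.70×11 + 368.98×9 + 542.10×4 + 3722.88×9 = 2174.7 + 3320.82 + 2168.4 + 33505.92 = 41169.84
ΣP(Q3 2010)Q(Q3 2010) = 161.13×11 + 334.61×9 + 652.36×4 + 3530.16×9 = 1772.43 + 3011.49 + 2609.44 + 31771.44 = 39164.8
link = 41169.84/39164.8 = 1.051195
Chained index = 100 × 1.184444 × 0.951938 × 1.051195 = 118.5241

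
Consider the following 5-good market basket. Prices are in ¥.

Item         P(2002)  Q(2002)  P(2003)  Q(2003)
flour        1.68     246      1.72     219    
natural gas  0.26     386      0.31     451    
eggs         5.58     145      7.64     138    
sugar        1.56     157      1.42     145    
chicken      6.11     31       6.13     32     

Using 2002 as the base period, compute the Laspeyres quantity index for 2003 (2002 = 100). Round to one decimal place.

Laspeyres quantity index uses base-period prices as weights.
ΣP(2002)·Q(2003) = 1.68×219 + 0.26×451 + 5.58×138 + 1.56×145 + 6.11×32 = 367.92 + 117.26 + 770.04 + 226.2 + 195.52 = 1676.94
ΣP(2002)·Q(2002) = 1.68×246 + 0.26×386 + 5.58×145 + 1.56×157 + 6.11×31 = 413.28 + 100.36 + 809.1 + 244.92 + 189.41 = 1757.07
Index = 1676.94 / 1757.07 × 100 = 95.4396

95.4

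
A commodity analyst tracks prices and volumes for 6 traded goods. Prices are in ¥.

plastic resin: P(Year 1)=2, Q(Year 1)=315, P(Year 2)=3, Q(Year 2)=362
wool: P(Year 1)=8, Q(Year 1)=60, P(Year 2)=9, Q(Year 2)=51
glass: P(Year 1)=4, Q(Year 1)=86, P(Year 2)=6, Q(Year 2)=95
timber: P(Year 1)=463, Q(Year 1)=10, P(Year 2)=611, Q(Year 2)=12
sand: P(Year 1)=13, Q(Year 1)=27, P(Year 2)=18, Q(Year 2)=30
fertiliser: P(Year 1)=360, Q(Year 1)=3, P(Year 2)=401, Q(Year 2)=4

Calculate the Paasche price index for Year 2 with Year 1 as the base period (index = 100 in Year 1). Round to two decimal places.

130.27

Paasche price index uses current-period quantities as weights.
ΣP(Year 2)·Q(Year 2) = 3×362 + 9×51 + 6×95 + 611×12 + 18×30 + 401×4 = 1086 + 459 + 570 + 7332 + 540 + 1604 = 11591
ΣP(Year 1)·Q(Year 2) = 2×362 + 8×51 + 4×95 + 463×12 + 13×30 + 360×4 = 724 + 408 + 380 + 5556 + 390 + 1440 = 8898
Index = 11591 / 8898 × 100 = 130.2652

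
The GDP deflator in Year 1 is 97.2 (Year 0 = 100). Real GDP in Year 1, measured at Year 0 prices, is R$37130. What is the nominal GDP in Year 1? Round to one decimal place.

Nominal = Real × (Index/100) = 37130 × (97.2/100)
        = 37130 × 0.972 = 36090.3600

36090.4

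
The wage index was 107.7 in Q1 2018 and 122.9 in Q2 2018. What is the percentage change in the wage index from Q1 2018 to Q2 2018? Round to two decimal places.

14.11%

Change = (122.9 − 107.7) / 107.7 × 100
       = 15.2 / 107.7 × 100 = 14.1133%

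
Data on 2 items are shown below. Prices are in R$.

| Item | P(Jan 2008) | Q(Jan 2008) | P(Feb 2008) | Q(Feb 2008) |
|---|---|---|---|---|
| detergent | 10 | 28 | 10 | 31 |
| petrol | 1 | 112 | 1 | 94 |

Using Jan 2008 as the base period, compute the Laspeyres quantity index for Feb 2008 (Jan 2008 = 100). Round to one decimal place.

Laspeyres quantity index uses base-period prices as weights.
ΣP(Jan 2008)·Q(Feb 2008) = 10×31 + 1×94 = 310 + 94 = 404
ΣP(Jan 2008)·Q(Jan 2008) = 10×28 + 1×112 = 280 + 112 = 392
Index = 404 / 392 × 100 = 103.0612

103.1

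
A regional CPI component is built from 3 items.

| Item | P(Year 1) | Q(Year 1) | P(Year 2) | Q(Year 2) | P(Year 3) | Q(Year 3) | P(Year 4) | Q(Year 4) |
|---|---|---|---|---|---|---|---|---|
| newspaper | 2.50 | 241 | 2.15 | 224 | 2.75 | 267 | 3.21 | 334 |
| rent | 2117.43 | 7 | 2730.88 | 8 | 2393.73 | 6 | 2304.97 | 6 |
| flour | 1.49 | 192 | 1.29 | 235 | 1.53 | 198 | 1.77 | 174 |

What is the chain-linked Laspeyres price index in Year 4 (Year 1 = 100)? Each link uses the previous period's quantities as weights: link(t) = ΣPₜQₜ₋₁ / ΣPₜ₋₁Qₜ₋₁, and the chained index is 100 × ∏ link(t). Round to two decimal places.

Link Year 1→Year 2:
ΣP(Year 2)Q(Year 1) = 2.15×241 + 2730.88×7 + 1.29×192 = 518.15 + 19116.16 + 247.68 = 19881.99
ΣP(Year 1)Q(Year 1) = 2.50×241 + 2117.43×7 + 1.49×192 = 602.5 + 14822.01 + 286.08 = 15710.59
link = 19881.99/15710.59 = 1.265515
Link Year 2→Year 3:
ΣP(Year 3)Q(Year 2) = 2.75×224 + 2393.73×8 + 1.53×235 = 616 + 19149.84 + 359.55 = 20125.39
ΣP(Year 2)Q(Year 2) = 2.15×224 + 2730.88×8 + 1.29×235 = 481.6 + 21847.04 + 303.15 = 22631.79
link = 20125.39/22631.79 = 0.889253
Link Year 3→Year 4:
ΣP(Year 4)Q(Year 3) = 3.21×267 + 2304.97×6 + 1.77×198 = 857.07 + 13829.82 + 350.46 = 15037.35
ΣP(Year 3)Q(Year 3) = 2.75×267 + 2393.73×6 + 1.53×198 = 734.25 + 14362.38 + 302.94 = 15399.57
link = 15037.35/15399.57 = 0.976479
Chained index = 100 × 1.265515 × 0.889253 × 0.976479 = 109.8893

109.89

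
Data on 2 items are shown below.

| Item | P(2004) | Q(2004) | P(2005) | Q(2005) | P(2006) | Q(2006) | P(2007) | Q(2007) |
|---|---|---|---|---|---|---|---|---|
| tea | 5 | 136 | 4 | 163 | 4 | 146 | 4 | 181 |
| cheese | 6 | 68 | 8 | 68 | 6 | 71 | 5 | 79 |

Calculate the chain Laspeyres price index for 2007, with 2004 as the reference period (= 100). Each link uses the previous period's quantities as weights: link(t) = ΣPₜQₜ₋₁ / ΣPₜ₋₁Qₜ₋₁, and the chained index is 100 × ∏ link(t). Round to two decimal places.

82.40

Link 2004→2005:
ΣP(2005)Q(2004) = 4×136 + 8×68 = 544 + 544 = 1088
ΣP(2004)Q(2004) = 5×136 + 6×68 = 680 + 408 = 1088
link = 1088/1088 = 1.000000
Link 2005→2006:
ΣP(2006)Q(2005) = 4×163 + 6×68 = 652 + 408 = 1060
ΣP(2005)Q(2005) = 4×163 + 8×68 = 652 + 544 = 1196
link = 1060/1196 = 0.886288
Link 2006→2007:
ΣP(2007)Q(2006) = 4×146 + 5×71 = 584 + 355 = 939
ΣP(2006)Q(2006) = 4×146 + 6×71 = 584 + 426 = 1010
link = 939/1010 = 0.929703
Chained index = 100 × 1.000000 × 0.886288 × 0.929703 = 82.3984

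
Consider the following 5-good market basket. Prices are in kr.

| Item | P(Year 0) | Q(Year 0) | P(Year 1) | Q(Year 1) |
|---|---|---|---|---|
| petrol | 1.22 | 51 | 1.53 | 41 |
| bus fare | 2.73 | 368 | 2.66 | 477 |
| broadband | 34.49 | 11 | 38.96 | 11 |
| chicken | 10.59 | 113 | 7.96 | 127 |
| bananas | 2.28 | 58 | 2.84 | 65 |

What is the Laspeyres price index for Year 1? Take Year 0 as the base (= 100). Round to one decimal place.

Laspeyres price index uses base-period quantities as weights.
ΣP(Year 1)·Q(Year 0) = 1.53×51 + 2.66×368 + 38.96×11 + 7.96×113 + 2.84×58 = 78.03 + 978.88 + 428.56 + 899.48 + 164.72 = 2549.67
ΣP(Year 0)·Q(Year 0) = 1.22×51 + 2.73×368 + 34.49×11 + 10.59×113 + 2.28×58 = 62.22 + 1004.64 + 379.39 + 1196.67 + 132.24 = 2775.16
Index = 2549.67 / 2775.16 × 100 = 91.8747

91.9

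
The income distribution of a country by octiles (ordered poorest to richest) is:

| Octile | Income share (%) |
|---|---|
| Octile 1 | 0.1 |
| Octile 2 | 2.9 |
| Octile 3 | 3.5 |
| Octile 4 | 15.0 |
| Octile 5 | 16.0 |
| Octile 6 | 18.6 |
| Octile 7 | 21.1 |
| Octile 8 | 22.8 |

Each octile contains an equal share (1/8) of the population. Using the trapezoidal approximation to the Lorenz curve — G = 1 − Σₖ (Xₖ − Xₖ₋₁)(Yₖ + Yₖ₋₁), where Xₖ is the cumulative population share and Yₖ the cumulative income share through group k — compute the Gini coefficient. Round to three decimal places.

Cumulative income shares Yₖ: 0.0010, 0.0300, 0.0650, 0.2150, 0.3750, 0.5610, 0.7720, 1.0000
Σ (Xₖ−Xₖ₋₁)(Yₖ+Yₖ₋₁) = (1/8)(0.0010+0.0000) + (1/8)(0.0300+0.0010) + (1/8)(0.0650+0.0300) + (1/8)(0.2150+0.0650) + (1/8)(0.3750+0.2150) + (1/8)(0.5610+0.3750) + (1/8)(0.7720+0.5610) + (1/8)(1.0000+0.7720)
  = 0.0001 + 0.0039 + 0.0119 + 0.0350 + 0.0737 + 0.1170 + 0.1666 + 0.2215 = 0.6298
G = 1 − 0.6298 = 0.3702

0.370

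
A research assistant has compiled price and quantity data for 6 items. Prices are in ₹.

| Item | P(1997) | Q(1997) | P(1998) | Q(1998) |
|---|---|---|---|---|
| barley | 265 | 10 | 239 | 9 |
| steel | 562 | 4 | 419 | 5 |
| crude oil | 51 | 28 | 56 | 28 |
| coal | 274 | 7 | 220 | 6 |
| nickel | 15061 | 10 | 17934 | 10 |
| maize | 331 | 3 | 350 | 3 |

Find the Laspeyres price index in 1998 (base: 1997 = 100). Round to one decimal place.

Laspeyres price index uses base-period quantities as weights.
ΣP(1998)·Q(1997) = 239×10 + 419×4 + 56×28 + 220×7 + 17934×10 + 350×3 = 2390 + 1676 + 1568 + 1540 + 179340 + 1050 = 187564
ΣP(1997)·Q(1997) = 265×10 + 562×4 + 51×28 + 274×7 + 15061×10 + 331×3 = 2650 + 2248 + 1428 + 1918 + 150610 + 993 = 159847
Index = 187564 / 159847 × 100 = 117.3397

117.3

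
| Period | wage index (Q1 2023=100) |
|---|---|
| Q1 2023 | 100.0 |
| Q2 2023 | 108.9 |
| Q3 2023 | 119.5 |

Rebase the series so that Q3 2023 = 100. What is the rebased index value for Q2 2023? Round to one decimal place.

91.1

Rebased(Q2 2023) = 108.9 / 119.5 × 100 = 91.1297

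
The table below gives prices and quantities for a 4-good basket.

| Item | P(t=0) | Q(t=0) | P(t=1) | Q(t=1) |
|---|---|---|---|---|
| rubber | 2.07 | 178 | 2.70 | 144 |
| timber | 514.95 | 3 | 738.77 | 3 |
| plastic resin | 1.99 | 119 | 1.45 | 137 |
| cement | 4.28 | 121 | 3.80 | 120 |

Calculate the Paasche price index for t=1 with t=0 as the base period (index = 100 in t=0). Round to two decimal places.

123.98

Paasche price index uses current-period quantities as weights.
ΣP(t=1)·Q(t=1) = 2.70×144 + 738.77×3 + 1.45×137 + 3.80×120 = 388.8 + 2216.31 + 198.65 + 456 = 3259.76
ΣP(t=0)·Q(t=1) = 2.07×144 + 514.95×3 + 1.99×137 + 4.28×120 = 298.08 + 1544.85 + 272.63 + 513.6 = 2629.16
Index = 3259.76 / 2629.16 × 100 = 123.9848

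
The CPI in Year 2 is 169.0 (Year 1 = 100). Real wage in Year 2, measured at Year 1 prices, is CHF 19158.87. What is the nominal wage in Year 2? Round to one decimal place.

Nominal = Real × (Index/100) = 19158.87 × (169.0/100)
        = 19158.87 × 1.690 = 32378.4903

32378.5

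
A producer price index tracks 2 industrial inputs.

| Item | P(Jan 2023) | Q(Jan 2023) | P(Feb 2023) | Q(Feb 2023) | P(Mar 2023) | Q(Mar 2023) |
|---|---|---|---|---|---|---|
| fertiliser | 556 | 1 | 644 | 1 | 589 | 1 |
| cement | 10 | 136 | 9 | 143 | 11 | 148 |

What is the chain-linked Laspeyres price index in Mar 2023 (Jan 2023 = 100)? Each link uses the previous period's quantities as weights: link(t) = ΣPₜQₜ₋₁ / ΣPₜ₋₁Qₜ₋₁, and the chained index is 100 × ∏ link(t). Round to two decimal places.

109.16

Link Jan 2023→Feb 2023:
ΣP(Feb 2023)Q(Jan 2023) = 644×1 + 9×136 = 644 + 1224 = 1868
ΣP(Jan 2023)Q(Jan 2023) = 556×1 + 10×136 = 556 + 1360 = 1916
link = 1868/1916 = 0.974948
Link Feb 2023→Mar 2023:
ΣP(Mar 2023)Q(Feb 2023) = 589×1 + 11×143 = 589 + 1573 = 2162
ΣP(Feb 2023)Q(Feb 2023) = 644×1 + 9×143 = 644 + 1287 = 1931
link = 2162/1931 = 1.119627
Chained index = 100 × 0.974948 × 1.119627 = 109.1578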